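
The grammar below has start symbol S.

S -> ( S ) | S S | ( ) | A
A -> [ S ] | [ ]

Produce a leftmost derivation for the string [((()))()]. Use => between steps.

S => A => [S] => [SS] => [(S)S] => [((S))S] => [((()))S] => [((()))()]

S => A   [S -> A]
A => [S]   [A -> [ S ]]
[S] => [SS]   [S -> S S]
[SS] => [(S)S]   [S -> ( S )]
[(S)S] => [((S))S]   [S -> ( S )]
[((S))S] => [((()))S]   [S -> ( )]
[((()))S] => [((()))()]   [S -> ( )]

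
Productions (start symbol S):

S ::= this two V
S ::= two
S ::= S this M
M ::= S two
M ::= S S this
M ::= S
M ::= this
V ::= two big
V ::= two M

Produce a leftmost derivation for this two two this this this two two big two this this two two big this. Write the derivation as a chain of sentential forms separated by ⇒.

S ⇒ S this M ⇒ this two V this M ⇒ this two two M this M ⇒ this two two this this M ⇒ this two two this this S S this ⇒ this two two this this this two V S this ⇒ this two two this this this two two big S this ⇒ this two two this this this two two big S this M this ⇒ this two two this this this two two big two this M this ⇒ this two two this this this two two big two this S this ⇒ this two two this this this two two big two this this two V this ⇒ this two two this this this two two big two this this two two big this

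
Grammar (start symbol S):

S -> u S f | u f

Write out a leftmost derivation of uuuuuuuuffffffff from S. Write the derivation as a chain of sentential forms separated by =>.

S => uSf => uuSff => uuuSfff => uuuuSffff => uuuuuSfffff => uuuuuuSffffff => uuuuuuuSfffffff => uuuuuuuuffffffff

S => uSf   [S -> u S f]
uSf => uuSff   [S -> u S f]
uuSff => uuuSfff   [S -> u S f]
uuuSfff => uuuuSffff   [S -> u S f]
uuuuSffff => uuuuuSfffff   [S -> u S f]
uuuuuSfffff => uuuuuuSffffff   [S -> u S f]
uuuuuuSffffff => uuuuuuuSfffffff   [S -> u S f]
uuuuuuuSfffffff => uuuuuuuuffffffff   [S -> u f]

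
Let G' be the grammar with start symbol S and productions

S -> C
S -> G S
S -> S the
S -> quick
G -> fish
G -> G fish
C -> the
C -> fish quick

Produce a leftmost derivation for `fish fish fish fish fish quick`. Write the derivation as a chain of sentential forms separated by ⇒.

S ⇒ G S ⇒ G fish S ⇒ fish fish S ⇒ fish fish G S ⇒ fish fish G fish S ⇒ fish fish G fish fish S ⇒ fish fish fish fish fish S ⇒ fish fish fish fish fish quick

S ⇒ G S   [S -> G S]
G S ⇒ G fish S   [G -> G fish]
G fish S ⇒ fish fish S   [G -> fish]
fish fish S ⇒ fish fish G S   [S -> G S]
fish fish G S ⇒ fish fish G fish S   [G -> G fish]
fish fish G fish S ⇒ fish fish G fish fish S   [G -> G fish]
fish fish G fish fish S ⇒ fish fish fish fish fish S   [G -> fish]
fish fish fish fish fish S ⇒ fish fish fish fish fish quick   [S -> quick]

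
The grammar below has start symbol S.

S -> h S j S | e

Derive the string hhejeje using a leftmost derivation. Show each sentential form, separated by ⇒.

S⇒hSjS⇒hhSjSjS⇒hhejSjS⇒hhejejS⇒hhejeje

S ⇒ hSjS   [S -> h S j S]
hSjS ⇒ hhSjSjS   [S -> h S j S]
hhSjSjS ⇒ hhejSjS   [S -> e]
hhejSjS ⇒ hhejejS   [S -> e]
hhejejS ⇒ hhejeje   [S -> e]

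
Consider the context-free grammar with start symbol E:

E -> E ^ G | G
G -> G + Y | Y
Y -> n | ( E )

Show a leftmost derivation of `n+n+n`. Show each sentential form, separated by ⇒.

E ⇒ G ⇒ G+Y ⇒ G+Y+Y ⇒ Y+Y+Y ⇒ n+Y+Y ⇒ n+n+Y ⇒ n+n+n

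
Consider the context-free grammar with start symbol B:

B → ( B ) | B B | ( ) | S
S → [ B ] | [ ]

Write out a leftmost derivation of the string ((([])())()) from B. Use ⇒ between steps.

B ⇒ (B)   [B → ( B )]
(B) ⇒ (BB)   [B → B B]
(BB) ⇒ ((B)B)   [B → ( B )]
((B)B) ⇒ ((BB)B)   [B → B B]
((BB)B) ⇒ (((B)B)B)   [B → ( B )]
(((B)B)B) ⇒ (((S)B)B)   [B → S]
(((S)B)B) ⇒ ((([])B)B)   [S → [ ]]
((([])B)B) ⇒ ((([])())B)   [B → ( )]
((([])())B) ⇒ ((([])())())   [B → ( )]

B ⇒ (B) ⇒ (BB) ⇒ ((B)B) ⇒ ((BB)B) ⇒ (((B)B)B) ⇒ (((S)B)B) ⇒ ((([])B)B) ⇒ ((([])())B) ⇒ ((([])())())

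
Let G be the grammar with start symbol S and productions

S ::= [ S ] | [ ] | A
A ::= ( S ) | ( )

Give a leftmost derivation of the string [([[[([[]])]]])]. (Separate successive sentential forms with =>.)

S => [S]   [S ::= [ S ]]
[S] => [A]   [S ::= A]
[A] => [(S)]   [A ::= ( S )]
[(S)] => [([S])]   [S ::= [ S ]]
[([S])] => [([[S]])]   [S ::= [ S ]]
[([[S]])] => [([[[S]]])]   [S ::= [ S ]]
[([[[S]]])] => [([[[A]]])]   [S ::= A]
[([[[A]]])] => [([[[(S)]]])]   [A ::= ( S )]
[([[[(S)]]])] => [([[[([S])]]])]   [S ::= [ S ]]
[([[[([S])]]])] => [([[[([[]])]]])]   [S ::= [ ]]

S=>[S]=>[A]=>[(S)]=>[([S])]=>[([[S]])]=>[([[[S]]])]=>[([[[A]]])]=>[([[[(S)]]])]=>[([[[([S])]]])]=>[([[[([[]])]]])]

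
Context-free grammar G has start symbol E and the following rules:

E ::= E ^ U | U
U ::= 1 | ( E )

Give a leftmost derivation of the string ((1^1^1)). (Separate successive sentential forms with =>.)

E => U => (E) => (U) => ((E)) => ((E^U)) => ((E^U^U)) => ((U^U^U)) => ((1^U^U)) => ((1^1^U)) => ((1^1^1))

E => U   [E ::= U]
U => (E)   [U ::= ( E )]
(E) => (U)   [E ::= U]
(U) => ((E))   [U ::= ( E )]
((E)) => ((E^U))   [E ::= E ^ U]
((E^U)) => ((E^U^U))   [E ::= E ^ U]
((E^U^U)) => ((U^U^U))   [E ::= U]
((U^U^U)) => ((1^U^U))   [U ::= 1]
((1^U^U)) => ((1^1^U))   [U ::= 1]
((1^1^U)) => ((1^1^1))   [U ::= 1]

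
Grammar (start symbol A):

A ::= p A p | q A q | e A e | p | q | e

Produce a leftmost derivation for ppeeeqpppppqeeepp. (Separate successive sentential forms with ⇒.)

A ⇒ pAp ⇒ ppApp ⇒ ppeAepp ⇒ ppeeAeepp ⇒ ppeeeAeeepp ⇒ ppeeeqAqeeepp ⇒ ppeeeqpApqeeepp ⇒ ppeeeqppAppqeeepp ⇒ ppeeeqpppppqeeepp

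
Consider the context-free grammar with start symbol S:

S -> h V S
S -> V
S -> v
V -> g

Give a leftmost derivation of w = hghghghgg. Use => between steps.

S=>hVS=>hgS=>hghVS=>hghgS=>hghghVS=>hghghgS=>hghghghVS=>hghghghgS=>hghghghgV=>hghghghgg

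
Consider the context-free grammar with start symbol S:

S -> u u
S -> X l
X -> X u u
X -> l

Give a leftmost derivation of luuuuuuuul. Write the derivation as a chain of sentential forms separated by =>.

S=>Xl=>Xuul=>Xuuuul=>Xuuuuuul=>Xuuuuuuuul=>luuuuuuuul

S => Xl   [S -> X l]
Xl => Xuul   [X -> X u u]
Xuul => Xuuuul   [X -> X u u]
Xuuuul => Xuuuuuul   [X -> X u u]
Xuuuuuul => Xuuuuuuuul   [X -> X u u]
Xuuuuuuuul => luuuuuuuul   [X -> l]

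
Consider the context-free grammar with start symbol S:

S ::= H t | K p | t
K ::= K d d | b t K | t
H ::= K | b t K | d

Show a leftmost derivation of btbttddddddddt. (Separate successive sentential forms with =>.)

S => Ht   [S ::= H t]
Ht => Kt   [H ::= K]
Kt => Kddt   [K ::= K d d]
Kddt => btKddt   [K ::= b t K]
btKddt => btKddddt   [K ::= K d d]
btKddddt => btbtKddddt   [K ::= b t K]
btbtKddddt => btbtKddddddt   [K ::= K d d]
btbtKddddddt => btbtKddddddddt   [K ::= K d d]
btbtKddddddddt => btbttddddddddt   [K ::= t]

S => Ht => Kt => Kddt => btKddt => btKddddt => btbtKddddt => btbtKddddddt => btbtKddddddddt => btbttddddddddt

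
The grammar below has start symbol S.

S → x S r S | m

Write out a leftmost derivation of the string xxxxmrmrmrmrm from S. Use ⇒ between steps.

S ⇒ xSrS ⇒ xxSrSrS ⇒ xxxSrSrSrS ⇒ xxxxSrSrSrSrS ⇒ xxxxmrSrSrSrS ⇒ xxxxmrmrSrSrS ⇒ xxxxmrmrmrSrS ⇒ xxxxmrmrmrmrS ⇒ xxxxmrmrmrmrm

S ⇒ xSrS   [S → x S r S]
xSrS ⇒ xxSrSrS   [S → x S r S]
xxSrSrS ⇒ xxxSrSrSrS   [S → x S r S]
xxxSrSrSrS ⇒ xxxxSrSrSrSrS   [S → x S r S]
xxxxSrSrSrSrS ⇒ xxxxmrSrSrSrS   [S → m]
xxxxmrSrSrSrS ⇒ xxxxmrmrSrSrS   [S → m]
xxxxmrmrSrSrS ⇒ xxxxmrmrmrSrS   [S → m]
xxxxmrmrmrSrS ⇒ xxxxmrmrmrmrS   [S → m]
xxxxmrmrmrmrS ⇒ xxxxmrmrmrmrm   [S → m]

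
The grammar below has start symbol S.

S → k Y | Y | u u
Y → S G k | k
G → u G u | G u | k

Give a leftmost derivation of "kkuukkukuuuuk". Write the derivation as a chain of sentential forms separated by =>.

S => kY => kSGk => kkYGk => kkSGkGk => kkuuGkGk => kkuukkGk => kkuukkGuk => kkuukkGuuk => kkuukkuGuuuk => kkuukkuGuuuuk => kkuukkukuuuuk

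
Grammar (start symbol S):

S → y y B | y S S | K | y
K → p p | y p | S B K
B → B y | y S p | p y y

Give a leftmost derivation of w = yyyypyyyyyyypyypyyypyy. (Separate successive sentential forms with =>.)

S => ySS => yySSS => yyyyBSS => yyyypyySS => yyyypyyyyBS => yyyypyyyyByS => yyyypyyyyySpyS => yyyypyyyyyyyBpyS => yyyypyyyyyyypyypyS => yyyypyyyyyyypyypyyyB => yyyypyyyyyyypyypyyypyy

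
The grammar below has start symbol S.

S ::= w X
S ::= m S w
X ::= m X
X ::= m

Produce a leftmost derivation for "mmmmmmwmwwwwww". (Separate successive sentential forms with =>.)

S=>mSw=>mmSww=>mmmSwww=>mmmmSwwww=>mmmmmSwwwww=>mmmmmmSwwwwww=>mmmmmmwXwwwwww=>mmmmmmwmwwwwww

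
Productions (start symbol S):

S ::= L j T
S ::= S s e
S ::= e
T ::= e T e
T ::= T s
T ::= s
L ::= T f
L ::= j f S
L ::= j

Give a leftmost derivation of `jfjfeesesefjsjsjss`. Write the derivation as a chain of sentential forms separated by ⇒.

S ⇒ LjT ⇒ jfSjT ⇒ jfLjTjT ⇒ jfjfSjTjT ⇒ jfjfLjTjTjT ⇒ jfjfTfjTjTjT ⇒ jfjfeTefjTjTjT ⇒ jfjfeTsefjTjTjT ⇒ jfjfeeTesefjTjTjT ⇒ jfjfeesesefjTjTjT ⇒ jfjfeesesefjsjTjT ⇒ jfjfeesesefjsjsjT ⇒ jfjfeesesefjsjsjTs ⇒ jfjfeesesefjsjsjss

S ⇒ LjT   [S ::= L j T]
LjT ⇒ jfSjT   [L ::= j f S]
jfSjT ⇒ jfLjTjT   [S ::= L j T]
jfLjTjT ⇒ jfjfSjTjT   [L ::= j f S]
jfjfSjTjT ⇒ jfjfLjTjTjT   [S ::= L j T]
jfjfLjTjTjT ⇒ jfjfTfjTjTjT   [L ::= T f]
jfjfTfjTjTjT ⇒ jfjfeTefjTjTjT   [T ::= e T e]
jfjfeTefjTjTjT ⇒ jfjfeTsefjTjTjT   [T ::= T s]
jfjfeTsefjTjTjT ⇒ jfjfeeTesefjTjTjT   [T ::= e T e]
jfjfeeTesefjTjTjT ⇒ jfjfeesesefjTjTjT   [T ::= s]
jfjfeesesefjTjTjT ⇒ jfjfeesesefjsjTjT   [T ::= s]
jfjfeesesefjsjTjT ⇒ jfjfeesesefjsjsjT   [T ::= s]
jfjfeesesefjsjsjT ⇒ jfjfeesesefjsjsjTs   [T ::= T s]
jfjfeesesefjsjsjTs ⇒ jfjfeesesefjsjsjss   [T ::= s]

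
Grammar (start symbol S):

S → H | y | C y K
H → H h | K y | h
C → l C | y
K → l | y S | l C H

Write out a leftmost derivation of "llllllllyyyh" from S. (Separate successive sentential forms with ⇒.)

S ⇒ CyK ⇒ lCyK ⇒ llCyK ⇒ lllCyK ⇒ llllCyK ⇒ lllllCyK ⇒ llllllCyK ⇒ lllllllCyK ⇒ llllllllCyK ⇒ llllllllyyK ⇒ llllllllyyyS ⇒ llllllllyyyH ⇒ llllllllyyyh

S ⇒ CyK   [S → C y K]
CyK ⇒ lCyK   [C → l C]
lCyK ⇒ llCyK   [C → l C]
llCyK ⇒ lllCyK   [C → l C]
lllCyK ⇒ llllCyK   [C → l C]
llllCyK ⇒ lllllCyK   [C → l C]
lllllCyK ⇒ llllllCyK   [C → l C]
llllllCyK ⇒ lllllllCyK   [C → l C]
lllllllCyK ⇒ llllllllCyK   [C → l C]
llllllllCyK ⇒ llllllllyyK   [C → y]
llllllllyyK ⇒ llllllllyyyS   [K → y S]
llllllllyyyS ⇒ llllllllyyyH   [S → H]
llllllllyyyH ⇒ llllllllyyyh   [H → h]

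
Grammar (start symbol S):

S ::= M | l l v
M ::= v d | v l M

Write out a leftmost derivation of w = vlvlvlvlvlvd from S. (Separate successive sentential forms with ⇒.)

S ⇒ M ⇒ vlM ⇒ vlvlM ⇒ vlvlvlM ⇒ vlvlvlvlM ⇒ vlvlvlvlvlM ⇒ vlvlvlvlvlvd

S ⇒ M   [S ::= M]
M ⇒ vlM   [M ::= v l M]
vlM ⇒ vlvlM   [M ::= v l M]
vlvlM ⇒ vlvlvlM   [M ::= v l M]
vlvlvlM ⇒ vlvlvlvlM   [M ::= v l M]
vlvlvlvlM ⇒ vlvlvlvlvlM   [M ::= v l M]
vlvlvlvlvlM ⇒ vlvlvlvlvlvd   [M ::= v d]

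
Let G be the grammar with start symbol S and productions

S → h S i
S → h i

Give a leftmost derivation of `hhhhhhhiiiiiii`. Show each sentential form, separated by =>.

S => hSi => hhSii => hhhSiii => hhhhSiiii => hhhhhSiiiii => hhhhhhSiiiiii => hhhhhhhiiiiiii

S => hSi   [S → h S i]
hSi => hhSii   [S → h S i]
hhSii => hhhSiii   [S → h S i]
hhhSiii => hhhhSiiii   [S → h S i]
hhhhSiiii => hhhhhSiiiii   [S → h S i]
hhhhhSiiiii => hhhhhhSiiiiii   [S → h S i]
hhhhhhSiiiiii => hhhhhhhiiiiiii   [S → h i]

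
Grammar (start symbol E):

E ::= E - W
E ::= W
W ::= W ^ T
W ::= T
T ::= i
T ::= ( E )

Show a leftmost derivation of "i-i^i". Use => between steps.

E=>E-W=>W-W=>T-W=>i-W=>i-W^T=>i-T^T=>i-i^T=>i-i^i

E => E-W   [E ::= E - W]
E-W => W-W   [E ::= W]
W-W => T-W   [W ::= T]
T-W => i-W   [T ::= i]
i-W => i-W^T   [W ::= W ^ T]
i-W^T => i-T^T   [W ::= T]
i-T^T => i-i^T   [T ::= i]
i-i^T => i-i^i   [T ::= i]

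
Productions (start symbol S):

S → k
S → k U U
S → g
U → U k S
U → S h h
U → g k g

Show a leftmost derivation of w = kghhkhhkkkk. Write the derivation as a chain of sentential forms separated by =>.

S=>kUU=>kShhU=>kghhU=>kghhUkS=>kghhUkSkS=>kghhShhkSkS=>kghhkhhkSkS=>kghhkhhkkkS=>kghhkhhkkkk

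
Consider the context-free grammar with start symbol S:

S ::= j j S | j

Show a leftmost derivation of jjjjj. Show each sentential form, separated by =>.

S => jjS   [S ::= j j S]
jjS => jjjjS   [S ::= j j S]
jjjjS => jjjjj   [S ::= j]

S => jjS => jjjjS => jjjjj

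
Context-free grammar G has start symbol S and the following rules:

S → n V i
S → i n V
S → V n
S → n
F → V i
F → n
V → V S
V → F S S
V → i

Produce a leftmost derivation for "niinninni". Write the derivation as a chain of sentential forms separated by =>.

S => nVi   [S → n V i]
nVi => nFSSi   [V → F S S]
nFSSi => nViSSi   [F → V i]
nViSSi => nFSSiSSi   [V → F S S]
nFSSiSSi => nViSSiSSi   [F → V i]
nViSSiSSi => niiSSiSSi   [V → i]
niiSSiSSi => niinSiSSi   [S → n]
niinSiSSi => niinniSSi   [S → n]
niinniSSi => niinninSi   [S → n]
niinninSi => niinninni   [S → n]

S=>nVi=>nFSSi=>nViSSi=>nFSSiSSi=>nViSSiSSi=>niiSSiSSi=>niinSiSSi=>niinniSSi=>niinninSi=>niinninni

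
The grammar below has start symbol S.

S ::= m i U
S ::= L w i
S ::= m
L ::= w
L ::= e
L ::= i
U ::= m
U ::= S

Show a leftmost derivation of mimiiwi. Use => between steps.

S => miU   [S ::= m i U]
miU => miS   [U ::= S]
miS => mimiU   [S ::= m i U]
mimiU => mimiS   [U ::= S]
mimiS => mimiLwi   [S ::= L w i]
mimiLwi => mimiiwi   [L ::= i]

S => miU => miS => mimiU => mimiS => mimiLwi => mimiiwi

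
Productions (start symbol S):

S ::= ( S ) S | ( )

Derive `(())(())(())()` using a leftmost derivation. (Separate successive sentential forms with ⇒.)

S ⇒ (S)S ⇒ (())S ⇒ (())(S)S ⇒ (())(())S ⇒ (())(())(S)S ⇒ (())(())(())S ⇒ (())(())(())()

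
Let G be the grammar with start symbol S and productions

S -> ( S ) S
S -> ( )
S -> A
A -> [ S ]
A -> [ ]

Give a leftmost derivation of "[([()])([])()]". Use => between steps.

S => A => [S] => [(S)S] => [(A)S] => [([S])S] => [([()])S] => [([()])(S)S] => [([()])(A)S] => [([()])([])S] => [([()])([])()]

S => A   [S -> A]
A => [S]   [A -> [ S ]]
[S] => [(S)S]   [S -> ( S ) S]
[(S)S] => [(A)S]   [S -> A]
[(A)S] => [([S])S]   [A -> [ S ]]
[([S])S] => [([()])S]   [S -> ( )]
[([()])S] => [([()])(S)S]   [S -> ( S ) S]
[([()])(S)S] => [([()])(A)S]   [S -> A]
[([()])(A)S] => [([()])([])S]   [A -> [ ]]
[([()])([])S] => [([()])([])()]   [S -> ( )]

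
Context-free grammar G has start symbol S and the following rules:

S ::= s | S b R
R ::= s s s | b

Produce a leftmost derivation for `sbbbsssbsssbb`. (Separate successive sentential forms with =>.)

S=>SbR=>SbRbR=>SbRbRbR=>SbRbRbRbR=>sbRbRbRbR=>sbbbRbRbR=>sbbbsssbRbR=>sbbbsssbsssbR=>sbbbsssbsssbb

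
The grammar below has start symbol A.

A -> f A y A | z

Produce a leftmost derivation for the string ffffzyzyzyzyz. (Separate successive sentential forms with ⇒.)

A ⇒ fAyA   [A -> f A y A]
fAyA ⇒ ffAyAyA   [A -> f A y A]
ffAyAyA ⇒ fffAyAyAyA   [A -> f A y A]
fffAyAyAyA ⇒ ffffAyAyAyAyA   [A -> f A y A]
ffffAyAyAyAyA ⇒ ffffzyAyAyAyA   [A -> z]
ffffzyAyAyAyA ⇒ ffffzyzyAyAyA   [A -> z]
ffffzyzyAyAyA ⇒ ffffzyzyzyAyA   [A -> z]
ffffzyzyzyAyA ⇒ ffffzyzyzyzyA   [A -> z]
ffffzyzyzyzyA ⇒ ffffzyzyzyzyz   [A -> z]

A ⇒ fAyA ⇒ ffAyAyA ⇒ fffAyAyAyA ⇒ ffffAyAyAyAyA ⇒ ffffzyAyAyAyA ⇒ ffffzyzyAyAyA ⇒ ffffzyzyzyAyA ⇒ ffffzyzyzyzyA ⇒ ffffzyzyzyzyz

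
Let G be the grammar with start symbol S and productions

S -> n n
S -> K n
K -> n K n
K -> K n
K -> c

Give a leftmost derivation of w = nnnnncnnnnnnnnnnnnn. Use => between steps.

S => Kn => nKnn => nnKnnn => nnKnnnn => nnKnnnnn => nnnKnnnnnn => nnnKnnnnnnn => nnnKnnnnnnnn => nnnnKnnnnnnnnn => nnnnKnnnnnnnnnn => nnnnKnnnnnnnnnnn => nnnnnKnnnnnnnnnnnn => nnnnnKnnnnnnnnnnnnn => nnnnncnnnnnnnnnnnnn

S => Kn   [S -> K n]
Kn => nKnn   [K -> n K n]
nKnn => nnKnnn   [K -> n K n]
nnKnnn => nnKnnnn   [K -> K n]
nnKnnnn => nnKnnnnn   [K -> K n]
nnKnnnnn => nnnKnnnnnn   [K -> n K n]
nnnKnnnnnn => nnnKnnnnnnn   [K -> K n]
nnnKnnnnnnn => nnnKnnnnnnnn   [K -> K n]
nnnKnnnnnnnn => nnnnKnnnnnnnnn   [K -> n K n]
nnnnKnnnnnnnnn => nnnnKnnnnnnnnnn   [K -> K n]
nnnnKnnnnnnnnnn => nnnnKnnnnnnnnnnn   [K -> K n]
nnnnKnnnnnnnnnnn => nnnnnKnnnnnnnnnnnn   [K -> n K n]
nnnnnKnnnnnnnnnnnn => nnnnnKnnnnnnnnnnnnn   [K -> K n]
nnnnnKnnnnnnnnnnnnn => nnnnncnnnnnnnnnnnnn   [K -> c]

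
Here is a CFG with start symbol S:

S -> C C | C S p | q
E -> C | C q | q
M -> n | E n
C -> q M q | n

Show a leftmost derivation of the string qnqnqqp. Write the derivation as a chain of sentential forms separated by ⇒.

S ⇒ CSp   [S -> C S p]
CSp ⇒ qMqSp   [C -> q M q]
qMqSp ⇒ qEnqSp   [M -> E n]
qEnqSp ⇒ qCqnqSp   [E -> C q]
qCqnqSp ⇒ qnqnqSp   [C -> n]
qnqnqSp ⇒ qnqnqqp   [S -> q]

S ⇒ CSp ⇒ qMqSp ⇒ qEnqSp ⇒ qCqnqSp ⇒ qnqnqSp ⇒ qnqnqqp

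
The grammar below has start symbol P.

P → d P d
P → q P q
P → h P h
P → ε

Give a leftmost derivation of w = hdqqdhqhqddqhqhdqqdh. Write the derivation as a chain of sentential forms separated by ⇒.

P ⇒ hPh   [P → h P h]
hPh ⇒ hdPdh   [P → d P d]
hdPdh ⇒ hdqPqdh   [P → q P q]
hdqPqdh ⇒ hdqqPqqdh   [P → q P q]
hdqqPqqdh ⇒ hdqqdPdqqdh   [P → d P d]
hdqqdPdqqdh ⇒ hdqqdhPhdqqdh   [P → h P h]
hdqqdhPhdqqdh ⇒ hdqqdhqPqhdqqdh   [P → q P q]
hdqqdhqPqhdqqdh ⇒ hdqqdhqhPhqhdqqdh   [P → h P h]
hdqqdhqhPhqhdqqdh ⇒ hdqqdhqhqPqhqhdqqdh   [P → q P q]
hdqqdhqhqPqhqhdqqdh ⇒ hdqqdhqhqdPdqhqhdqqdh   [P → d P d]
hdqqdhqhqdPdqhqhdqqdh ⇒ hdqqdhqhqddqhqhdqqdh   [P → ε]

P ⇒ hPh ⇒ hdPdh ⇒ hdqPqdh ⇒ hdqqPqqdh ⇒ hdqqdPdqqdh ⇒ hdqqdhPhdqqdh ⇒ hdqqdhqPqhdqqdh ⇒ hdqqdhqhPhqhdqqdh ⇒ hdqqdhqhqPqhqhdqqdh ⇒ hdqqdhqhqdPdqhqhdqqdh ⇒ hdqqdhqhqddqhqhdqqdh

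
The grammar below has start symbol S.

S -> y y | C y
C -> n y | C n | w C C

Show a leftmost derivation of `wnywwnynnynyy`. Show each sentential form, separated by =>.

S => Cy => wCCy => wnyCy => wnywCCy => wnywwCCCy => wnywwCnCCy => wnywwnynCCy => wnywwnynnyCy => wnywwnynnynyy

S => Cy   [S -> C y]
Cy => wCCy   [C -> w C C]
wCCy => wnyCy   [C -> n y]
wnyCy => wnywCCy   [C -> w C C]
wnywCCy => wnywwCCCy   [C -> w C C]
wnywwCCCy => wnywwCnCCy   [C -> C n]
wnywwCnCCy => wnywwnynCCy   [C -> n y]
wnywwnynCCy => wnywwnynnyCy   [C -> n y]
wnywwnynnyCy => wnywwnynnynyy   [C -> n y]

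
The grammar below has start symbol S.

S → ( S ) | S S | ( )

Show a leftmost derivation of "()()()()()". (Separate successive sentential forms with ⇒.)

S ⇒ SS   [S → S S]
SS ⇒ ()S   [S → ( )]
()S ⇒ ()SS   [S → S S]
()SS ⇒ ()()S   [S → ( )]
()()S ⇒ ()()SS   [S → S S]
()()SS ⇒ ()()SSS   [S → S S]
()()SSS ⇒ ()()()SS   [S → ( )]
()()()SS ⇒ ()()()()S   [S → ( )]
()()()()S ⇒ ()()()()()   [S → ( )]

S ⇒ SS ⇒ ()S ⇒ ()SS ⇒ ()()S ⇒ ()()SS ⇒ ()()SSS ⇒ ()()()SS ⇒ ()()()()S ⇒ ()()()()()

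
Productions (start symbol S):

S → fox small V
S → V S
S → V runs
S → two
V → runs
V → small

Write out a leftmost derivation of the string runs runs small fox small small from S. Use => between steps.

S => V S   [S → V S]
V S => runs S   [V → runs]
runs S => runs V S   [S → V S]
runs V S => runs runs S   [V → runs]
runs runs S => runs runs V S   [S → V S]
runs runs V S => runs runs small S   [V → small]
runs runs small S => runs runs small fox small V   [S → fox small V]
runs runs small fox small V => runs runs small fox small small   [V → small]

S => V S => runs S => runs V S => runs runs S => runs runs V S => runs runs small S => runs runs small fox small V => runs runs small fox small small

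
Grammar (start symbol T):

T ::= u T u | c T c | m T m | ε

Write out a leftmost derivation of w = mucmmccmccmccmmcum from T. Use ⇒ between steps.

T⇒mTm⇒muTum⇒mucTcum⇒mucmTmcum⇒mucmmTmmcum⇒mucmmcTcmmcum⇒mucmmccTccmmcum⇒mucmmccmTmccmmcum⇒mucmmccmcTcmccmmcum⇒mucmmccmccmccmmcum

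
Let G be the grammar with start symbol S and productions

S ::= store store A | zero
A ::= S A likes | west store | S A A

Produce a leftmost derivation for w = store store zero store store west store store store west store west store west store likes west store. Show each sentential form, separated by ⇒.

S ⇒ store store A   [S ::= store store A]
store store A ⇒ store store S A A   [A ::= S A A]
store store S A A ⇒ store store zero A A   [S ::= zero]
store store zero A A ⇒ store store zero S A likes A   [A ::= S A likes]
store store zero S A likes A ⇒ store store zero store store A A likes A   [S ::= store store A]
store store zero store store A A likes A ⇒ store store zero store store west store A likes A   [A ::= west store]
store store zero store store west store A likes A ⇒ store store zero store store west store S A A likes A   [A ::= S A A]
store store zero store store west store S A A likes A ⇒ store store zero store store west store store store A A A likes A   [S ::= store store A]
store store zero store store west store store store A A A likes A ⇒ store store zero store store west store store store west store A A likes A   [A ::= west store]
store store zero store store west store store store west store A A likes A ⇒ store store zero store store west store store store west store west store A likes A   [A ::= west store]
store store zero store store west store store store west store west store A likes A ⇒ store store zero store store west store store store west store west store west store likes A   [A ::= west store]
store store zero store store west store store store west store west store west store likes A ⇒ store store zero store store west store store store west store west store west store likes west store   [A ::= west store]

S ⇒ store store A ⇒ store store S A A ⇒ store store zero A A ⇒ store store zero S A likes A ⇒ store store zero store store A A likes A ⇒ store store zero store store west store A likes A ⇒ store store zero store store west store S A A likes A ⇒ store store zero store store west store store store A A A likes A ⇒ store store zero store store west store store store west store A A likes A ⇒ store store zero store store west store store store west store west store A likes A ⇒ store store zero store store west store store store west store west store west store likes A ⇒ store store zero store store west store store store west store west store west store likes west store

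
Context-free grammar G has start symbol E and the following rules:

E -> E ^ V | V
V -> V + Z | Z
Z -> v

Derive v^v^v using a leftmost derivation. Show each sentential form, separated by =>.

E => E^V => E^V^V => V^V^V => Z^V^V => v^V^V => v^Z^V => v^v^V => v^v^Z => v^v^v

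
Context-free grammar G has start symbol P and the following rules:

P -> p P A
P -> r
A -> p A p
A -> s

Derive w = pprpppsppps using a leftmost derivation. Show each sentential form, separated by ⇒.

P ⇒ pPA ⇒ ppPAA ⇒ pprAA ⇒ pprpApA ⇒ pprppAppA ⇒ pprpppApppA ⇒ pprpppspppA ⇒ pprpppsppps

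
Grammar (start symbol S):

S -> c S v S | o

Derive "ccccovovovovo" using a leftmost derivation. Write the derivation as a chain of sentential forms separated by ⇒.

S ⇒ cSvS   [S -> c S v S]
cSvS ⇒ ccSvSvS   [S -> c S v S]
ccSvSvS ⇒ cccSvSvSvS   [S -> c S v S]
cccSvSvSvS ⇒ ccccSvSvSvSvS   [S -> c S v S]
ccccSvSvSvSvS ⇒ ccccovSvSvSvS   [S -> o]
ccccovSvSvSvS ⇒ ccccovovSvSvS   [S -> o]
ccccovovSvSvS ⇒ ccccovovovSvS   [S -> o]
ccccovovovSvS ⇒ ccccovovovovS   [S -> o]
ccccovovovovS ⇒ ccccovovovovo   [S -> o]

S ⇒ cSvS ⇒ ccSvSvS ⇒ cccSvSvSvS ⇒ ccccSvSvSvSvS ⇒ ccccovSvSvSvS ⇒ ccccovovSvSvS ⇒ ccccovovovSvS ⇒ ccccovovovovS ⇒ ccccovovovovo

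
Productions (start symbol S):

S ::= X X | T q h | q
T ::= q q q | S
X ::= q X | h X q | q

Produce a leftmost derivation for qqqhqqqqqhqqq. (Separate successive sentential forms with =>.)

S => XX => qXX => qqX => qqqX => qqqhXq => qqqhqXq => qqqhqqXq => qqqhqqqXq => qqqhqqqqXq => qqqhqqqqqXq => qqqhqqqqqhXqq => qqqhqqqqqhqqq

S => XX   [S ::= X X]
XX => qXX   [X ::= q X]
qXX => qqX   [X ::= q]
qqX => qqqX   [X ::= q X]
qqqX => qqqhXq   [X ::= h X q]
qqqhXq => qqqhqXq   [X ::= q X]
qqqhqXq => qqqhqqXq   [X ::= q X]
qqqhqqXq => qqqhqqqXq   [X ::= q X]
qqqhqqqXq => qqqhqqqqXq   [X ::= q X]
qqqhqqqqXq => qqqhqqqqqXq   [X ::= q X]
qqqhqqqqqXq => qqqhqqqqqhXqq   [X ::= h X q]
qqqhqqqqqhXqq => qqqhqqqqqhqqq   [X ::= q]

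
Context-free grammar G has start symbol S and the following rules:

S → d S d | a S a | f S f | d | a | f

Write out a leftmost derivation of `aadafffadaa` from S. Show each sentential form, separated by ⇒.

S⇒aSa⇒aaSaa⇒aadSdaa⇒aadaSadaa⇒aadafSfadaa⇒aadafffadaa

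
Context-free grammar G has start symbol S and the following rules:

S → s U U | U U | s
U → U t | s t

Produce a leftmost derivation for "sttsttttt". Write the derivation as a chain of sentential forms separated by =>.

S => UU => UtU => sttU => sttUt => sttUtt => sttUttt => sttUtttt => sttsttttt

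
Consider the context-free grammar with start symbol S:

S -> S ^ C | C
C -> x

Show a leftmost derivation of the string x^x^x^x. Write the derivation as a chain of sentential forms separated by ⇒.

S ⇒ S^C ⇒ S^C^C ⇒ S^C^C^C ⇒ C^C^C^C ⇒ x^C^C^C ⇒ x^x^C^C ⇒ x^x^x^C ⇒ x^x^x^x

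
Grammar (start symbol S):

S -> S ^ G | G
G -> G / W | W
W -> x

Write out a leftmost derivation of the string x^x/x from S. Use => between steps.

S => S^G   [S -> S ^ G]
S^G => G^G   [S -> G]
G^G => W^G   [G -> W]
W^G => x^G   [W -> x]
x^G => x^G/W   [G -> G / W]
x^G/W => x^W/W   [G -> W]
x^W/W => x^x/W   [W -> x]
x^x/W => x^x/x   [W -> x]

S => S^G => G^G => W^G => x^G => x^G/W => x^W/W => x^x/W => x^x/x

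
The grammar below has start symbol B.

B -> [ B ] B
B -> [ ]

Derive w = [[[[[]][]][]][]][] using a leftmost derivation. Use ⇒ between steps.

B ⇒ [B]B   [B -> [ B ] B]
[B]B ⇒ [[B]B]B   [B -> [ B ] B]
[[B]B]B ⇒ [[[B]B]B]B   [B -> [ B ] B]
[[[B]B]B]B ⇒ [[[[B]B]B]B]B   [B -> [ B ] B]
[[[[B]B]B]B]B ⇒ [[[[[]]B]B]B]B   [B -> [ ]]
[[[[[]]B]B]B]B ⇒ [[[[[]][]]B]B]B   [B -> [ ]]
[[[[[]][]]B]B]B ⇒ [[[[[]][]][]]B]B   [B -> [ ]]
[[[[[]][]][]]B]B ⇒ [[[[[]][]][]][]]B   [B -> [ ]]
[[[[[]][]][]][]]B ⇒ [[[[[]][]][]][]][]   [B -> [ ]]

B⇒[B]B⇒[[B]B]B⇒[[[B]B]B]B⇒[[[[B]B]B]B]B⇒[[[[[]]B]B]B]B⇒[[[[[]][]]B]B]B⇒[[[[[]][]][]]B]B⇒[[[[[]][]][]][]]B⇒[[[[[]][]][]][]][]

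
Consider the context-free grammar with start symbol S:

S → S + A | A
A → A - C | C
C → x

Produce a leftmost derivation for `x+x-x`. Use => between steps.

S => S+A   [S → S + A]
S+A => A+A   [S → A]
A+A => C+A   [A → C]
C+A => x+A   [C → x]
x+A => x+A-C   [A → A - C]
x+A-C => x+C-C   [A → C]
x+C-C => x+x-C   [C → x]
x+x-C => x+x-x   [C → x]

S => S+A => A+A => C+A => x+A => x+A-C => x+C-C => x+x-C => x+x-x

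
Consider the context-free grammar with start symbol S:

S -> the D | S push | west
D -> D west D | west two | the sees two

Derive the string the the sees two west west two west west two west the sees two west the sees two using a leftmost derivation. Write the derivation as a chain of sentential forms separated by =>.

S => the D   [S -> the D]
the D => the D west D   [D -> D west D]
the D west D => the D west D west D   [D -> D west D]
the D west D west D => the D west D west D west D   [D -> D west D]
the D west D west D west D => the D west D west D west D west D   [D -> D west D]
the D west D west D west D west D => the the sees two west D west D west D west D   [D -> the sees two]
the the sees two west D west D west D west D => the the sees two west west two west D west D west D   [D -> west two]
the the sees two west west two west D west D west D => the the sees two west west two west west two west D west D   [D -> west two]
the the sees two west west two west west two west D west D => the the sees two west west two west west two west the sees two west D   [D -> the sees two]
the the sees two west west two west west two west the sees two west D => the the sees two west west two west west two west the sees two west the sees two   [D -> the sees two]

S => the D => the D west D => the D west D west D => the D west D west D west D => the D west D west D west D west D => the the sees two west D west D west D west D => the the sees two west west two west D west D west D => the the sees two west west two west west two west D west D => the the sees two west west two west west two west the sees two west D => the the sees two west west two west west two west the sees two west the sees two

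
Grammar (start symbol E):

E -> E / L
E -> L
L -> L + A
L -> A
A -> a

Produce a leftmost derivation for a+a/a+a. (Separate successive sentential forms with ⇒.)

E ⇒ E/L   [E -> E / L]
E/L ⇒ L/L   [E -> L]
L/L ⇒ L+A/L   [L -> L + A]
L+A/L ⇒ A+A/L   [L -> A]
A+A/L ⇒ a+A/L   [A -> a]
a+A/L ⇒ a+a/L   [A -> a]
a+a/L ⇒ a+a/L+A   [L -> L + A]
a+a/L+A ⇒ a+a/A+A   [L -> A]
a+a/A+A ⇒ a+a/a+A   [A -> a]
a+a/a+A ⇒ a+a/a+a   [A -> a]

E ⇒ E/L ⇒ L/L ⇒ L+A/L ⇒ A+A/L ⇒ a+A/L ⇒ a+a/L ⇒ a+a/L+A ⇒ a+a/A+A ⇒ a+a/a+A ⇒ a+a/a+a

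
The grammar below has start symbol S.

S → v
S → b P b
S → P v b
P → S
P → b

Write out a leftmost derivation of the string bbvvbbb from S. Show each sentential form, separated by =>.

S => bPb => bSb => bbPbb => bbSbb => bbPvbbb => bbSvbbb => bbvvbbb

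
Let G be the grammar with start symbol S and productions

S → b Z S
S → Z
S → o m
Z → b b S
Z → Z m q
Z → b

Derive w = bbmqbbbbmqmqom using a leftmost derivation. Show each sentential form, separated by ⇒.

S ⇒ bZS   [S → b Z S]
bZS ⇒ bZmqS   [Z → Z m q]
bZmqS ⇒ bbmqS   [Z → b]
bbmqS ⇒ bbmqZ   [S → Z]
bbmqZ ⇒ bbmqbbS   [Z → b b S]
bbmqbbS ⇒ bbmqbbbZS   [S → b Z S]
bbmqbbbZS ⇒ bbmqbbbZmqS   [Z → Z m q]
bbmqbbbZmqS ⇒ bbmqbbbZmqmqS   [Z → Z m q]
bbmqbbbZmqmqS ⇒ bbmqbbbbmqmqS   [Z → b]
bbmqbbbbmqmqS ⇒ bbmqbbbbmqmqom   [S → o m]

S ⇒ bZS ⇒ bZmqS ⇒ bbmqS ⇒ bbmqZ ⇒ bbmqbbS ⇒ bbmqbbbZS ⇒ bbmqbbbZmqS ⇒ bbmqbbbZmqmqS ⇒ bbmqbbbbmqmqS ⇒ bbmqbbbbmqmqom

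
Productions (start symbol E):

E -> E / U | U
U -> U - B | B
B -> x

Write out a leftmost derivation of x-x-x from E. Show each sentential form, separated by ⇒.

E ⇒ U ⇒ U-B ⇒ U-B-B ⇒ B-B-B ⇒ x-B-B ⇒ x-x-B ⇒ x-x-x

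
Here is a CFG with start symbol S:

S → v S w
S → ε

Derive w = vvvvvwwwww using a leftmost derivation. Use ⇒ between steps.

S ⇒ vSw ⇒ vvSww ⇒ vvvSwww ⇒ vvvvSwwww ⇒ vvvvvSwwwww ⇒ vvvvvwwwww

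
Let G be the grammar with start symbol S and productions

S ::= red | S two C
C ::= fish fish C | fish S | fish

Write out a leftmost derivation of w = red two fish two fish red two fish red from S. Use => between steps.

S => S two C => S two C two C => S two C two C two C => red two C two C two C => red two fish two C two C => red two fish two fish S two C => red two fish two fish red two C => red two fish two fish red two fish S => red two fish two fish red two fish red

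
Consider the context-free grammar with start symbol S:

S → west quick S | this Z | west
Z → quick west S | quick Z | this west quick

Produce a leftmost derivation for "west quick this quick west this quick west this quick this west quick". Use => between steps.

S => west quick S => west quick this Z => west quick this quick west S => west quick this quick west this Z => west quick this quick west this quick west S => west quick this quick west this quick west this Z => west quick this quick west this quick west this quick Z => west quick this quick west this quick west this quick this west quick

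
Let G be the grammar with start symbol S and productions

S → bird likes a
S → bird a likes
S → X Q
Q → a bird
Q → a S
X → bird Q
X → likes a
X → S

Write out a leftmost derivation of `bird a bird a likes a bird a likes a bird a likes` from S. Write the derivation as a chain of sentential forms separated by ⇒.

S ⇒ X Q ⇒ bird Q Q ⇒ bird a S Q ⇒ bird a bird a likes Q ⇒ bird a bird a likes a S ⇒ bird a bird a likes a X Q ⇒ bird a bird a likes a S Q ⇒ bird a bird a likes a bird a likes Q ⇒ bird a bird a likes a bird a likes a S ⇒ bird a bird a likes a bird a likes a bird a likes

S ⇒ X Q   [S → X Q]
X Q ⇒ bird Q Q   [X → bird Q]
bird Q Q ⇒ bird a S Q   [Q → a S]
bird a S Q ⇒ bird a bird a likes Q   [S → bird a likes]
bird a bird a likes Q ⇒ bird a bird a likes a S   [Q → a S]
bird a bird a likes a S ⇒ bird a bird a likes a X Q   [S → X Q]
bird a bird a likes a X Q ⇒ bird a bird a likes a S Q   [X → S]
bird a bird a likes a S Q ⇒ bird a bird a likes a bird a likes Q   [S → bird a likes]
bird a bird a likes a bird a likes Q ⇒ bird a bird a likes a bird a likes a S   [Q → a S]
bird a bird a likes a bird a likes a S ⇒ bird a bird a likes a bird a likes a bird a likes   [S → bird a likes]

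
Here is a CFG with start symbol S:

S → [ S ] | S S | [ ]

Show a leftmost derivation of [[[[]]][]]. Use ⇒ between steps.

S ⇒ [S] ⇒ [SS] ⇒ [[S]S] ⇒ [[[S]]S] ⇒ [[[[]]]S] ⇒ [[[[]]][]]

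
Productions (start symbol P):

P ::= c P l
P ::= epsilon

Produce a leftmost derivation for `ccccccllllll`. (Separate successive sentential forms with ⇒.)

P ⇒ cPl   [P ::= c P l]
cPl ⇒ ccPll   [P ::= c P l]
ccPll ⇒ cccPlll   [P ::= c P l]
cccPlll ⇒ ccccPllll   [P ::= c P l]
ccccPllll ⇒ cccccPlllll   [P ::= c P l]
cccccPlllll ⇒ ccccccPllllll   [P ::= c P l]
ccccccPllllll ⇒ ccccccllllll   [P ::= epsilon]

P⇒cPl⇒ccPll⇒cccPlll⇒ccccPllll⇒cccccPlllll⇒ccccccPllllll⇒ccccccllllll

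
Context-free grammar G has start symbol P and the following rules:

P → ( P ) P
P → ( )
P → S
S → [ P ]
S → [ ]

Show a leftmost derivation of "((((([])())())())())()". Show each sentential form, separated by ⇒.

P ⇒ (P)P ⇒ ((P)P)P ⇒ (((P)P)P)P ⇒ ((((P)P)P)P)P ⇒ (((((P)P)P)P)P)P ⇒ (((((S)P)P)P)P)P ⇒ ((((([])P)P)P)P)P ⇒ ((((([])())P)P)P)P ⇒ ((((([])())())P)P)P ⇒ ((((([])())())())P)P ⇒ ((((([])())())())())P ⇒ ((((([])())())())())()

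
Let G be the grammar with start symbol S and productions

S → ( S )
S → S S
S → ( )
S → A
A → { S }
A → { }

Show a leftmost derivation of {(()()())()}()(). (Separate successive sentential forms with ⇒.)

S⇒SS⇒SSS⇒ASS⇒{S}SS⇒{SS}SS⇒{(S)S}SS⇒{(SS)S}SS⇒{(SSS)S}SS⇒{(()SS)S}SS⇒{(()()S)S}SS⇒{(()()())S}SS⇒{(()()())()}SS⇒{(()()())()}()S⇒{(()()())()}()()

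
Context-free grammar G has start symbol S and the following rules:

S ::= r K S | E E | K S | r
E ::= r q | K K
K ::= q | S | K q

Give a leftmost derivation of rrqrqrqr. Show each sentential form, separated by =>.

S => rKS   [S ::= r K S]
rKS => rKqS   [K ::= K q]
rKqS => rSqS   [K ::= S]
rSqS => rrqS   [S ::= r]
rrqS => rrqKS   [S ::= K S]
rrqKS => rrqSS   [K ::= S]
rrqSS => rrqEES   [S ::= E E]
rrqEES => rrqrqES   [E ::= r q]
rrqrqES => rrqrqrqS   [E ::= r q]
rrqrqrqS => rrqrqrqr   [S ::= r]

S=>rKS=>rKqS=>rSqS=>rrqS=>rrqKS=>rrqSS=>rrqEES=>rrqrqES=>rrqrqrqS=>rrqrqrqr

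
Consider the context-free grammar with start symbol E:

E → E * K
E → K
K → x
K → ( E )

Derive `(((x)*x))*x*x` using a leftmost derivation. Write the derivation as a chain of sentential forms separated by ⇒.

E ⇒ E*K   [E → E * K]
E*K ⇒ E*K*K   [E → E * K]
E*K*K ⇒ K*K*K   [E → K]
K*K*K ⇒ (E)*K*K   [K → ( E )]
(E)*K*K ⇒ (K)*K*K   [E → K]
(K)*K*K ⇒ ((E))*K*K   [K → ( E )]
((E))*K*K ⇒ ((E*K))*K*K   [E → E * K]
((E*K))*K*K ⇒ ((K*K))*K*K   [E → K]
((K*K))*K*K ⇒ (((E)*K))*K*K   [K → ( E )]
(((E)*K))*K*K ⇒ (((K)*K))*K*K   [E → K]
(((K)*K))*K*K ⇒ (((x)*K))*K*K   [K → x]
(((x)*K))*K*K ⇒ (((x)*x))*K*K   [K → x]
(((x)*x))*K*K ⇒ (((x)*x))*x*K   [K → x]
(((x)*x))*x*K ⇒ (((x)*x))*x*x   [K → x]

E ⇒ E*K ⇒ E*K*K ⇒ K*K*K ⇒ (E)*K*K ⇒ (K)*K*K ⇒ ((E))*K*K ⇒ ((E*K))*K*K ⇒ ((K*K))*K*K ⇒ (((E)*K))*K*K ⇒ (((K)*K))*K*K ⇒ (((x)*K))*K*K ⇒ (((x)*x))*K*K ⇒ (((x)*x))*x*K ⇒ (((x)*x))*x*x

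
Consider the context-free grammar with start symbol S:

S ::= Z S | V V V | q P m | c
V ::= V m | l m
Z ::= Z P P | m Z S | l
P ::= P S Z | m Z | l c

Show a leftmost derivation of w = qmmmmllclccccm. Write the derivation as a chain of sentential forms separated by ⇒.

S ⇒ qPm   [S ::= q P m]
qPm ⇒ qmZm   [P ::= m Z]
qmZm ⇒ qmmZSm   [Z ::= m Z S]
qmmZSm ⇒ qmmmZSSm   [Z ::= m Z S]
qmmmZSSm ⇒ qmmmmZSSSm   [Z ::= m Z S]
qmmmmZSSSm ⇒ qmmmmZPPSSSm   [Z ::= Z P P]
qmmmmZPPSSSm ⇒ qmmmmlPPSSSm   [Z ::= l]
qmmmmlPPSSSm ⇒ qmmmmllcPSSSm   [P ::= l c]
qmmmmllcPSSSm ⇒ qmmmmllclcSSSm   [P ::= l c]
qmmmmllclcSSSm ⇒ qmmmmllclccSSm   [S ::= c]
qmmmmllclccSSm ⇒ qmmmmllclcccSm   [S ::= c]
qmmmmllclcccSm ⇒ qmmmmllclccccm   [S ::= c]

S⇒qPm⇒qmZm⇒qmmZSm⇒qmmmZSSm⇒qmmmmZSSSm⇒qmmmmZPPSSSm⇒qmmmmlPPSSSm⇒qmmmmllcPSSSm⇒qmmmmllclcSSSm⇒qmmmmllclccSSm⇒qmmmmllclcccSm⇒qmmmmllclccccm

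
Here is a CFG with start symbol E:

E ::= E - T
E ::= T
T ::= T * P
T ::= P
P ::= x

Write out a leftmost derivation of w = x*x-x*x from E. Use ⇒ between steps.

E⇒E-T⇒T-T⇒T*P-T⇒P*P-T⇒x*P-T⇒x*x-T⇒x*x-T*P⇒x*x-P*P⇒x*x-x*P⇒x*x-x*x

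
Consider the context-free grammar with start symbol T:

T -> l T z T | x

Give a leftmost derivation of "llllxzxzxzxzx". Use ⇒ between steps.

T ⇒ lTzT ⇒ llTzTzT ⇒ lllTzTzTzT ⇒ llllTzTzTzTzT ⇒ llllxzTzTzTzT ⇒ llllxzxzTzTzT ⇒ llllxzxzxzTzT ⇒ llllxzxzxzxzT ⇒ llllxzxzxzxzx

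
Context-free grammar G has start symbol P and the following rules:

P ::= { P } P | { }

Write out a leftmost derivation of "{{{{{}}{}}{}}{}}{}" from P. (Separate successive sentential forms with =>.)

P => {P}P   [P ::= { P } P]
{P}P => {{P}P}P   [P ::= { P } P]
{{P}P}P => {{{P}P}P}P   [P ::= { P } P]
{{{P}P}P}P => {{{{P}P}P}P}P   [P ::= { P } P]
{{{{P}P}P}P}P => {{{{{}}P}P}P}P   [P ::= { }]
{{{{{}}P}P}P}P => {{{{{}}{}}P}P}P   [P ::= { }]
{{{{{}}{}}P}P}P => {{{{{}}{}}{}}P}P   [P ::= { }]
{{{{{}}{}}{}}P}P => {{{{{}}{}}{}}{}}P   [P ::= { }]
{{{{{}}{}}{}}{}}P => {{{{{}}{}}{}}{}}{}   [P ::= { }]

P => {P}P => {{P}P}P => {{{P}P}P}P => {{{{P}P}P}P}P => {{{{{}}P}P}P}P => {{{{{}}{}}P}P}P => {{{{{}}{}}{}}P}P => {{{{{}}{}}{}}{}}P => {{{{{}}{}}{}}{}}{}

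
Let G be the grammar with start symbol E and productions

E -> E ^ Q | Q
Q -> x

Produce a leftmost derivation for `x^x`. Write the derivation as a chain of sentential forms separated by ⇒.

E⇒E^Q⇒Q^Q⇒x^Q⇒x^x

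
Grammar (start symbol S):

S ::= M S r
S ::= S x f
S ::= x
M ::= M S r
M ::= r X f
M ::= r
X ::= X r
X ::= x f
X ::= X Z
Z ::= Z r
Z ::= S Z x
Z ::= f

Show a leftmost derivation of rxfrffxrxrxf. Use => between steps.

S=>Sxf=>MSrxf=>MSrSrxf=>rXfSrSrxf=>rXZfSrSrxf=>rXrZfSrSrxf=>rxfrZfSrSrxf=>rxfrffSrSrxf=>rxfrffxrSrxf=>rxfrffxrxrxf

S => Sxf   [S ::= S x f]
Sxf => MSrxf   [S ::= M S r]
MSrxf => MSrSrxf   [M ::= M S r]
MSrSrxf => rXfSrSrxf   [M ::= r X f]
rXfSrSrxf => rXZfSrSrxf   [X ::= X Z]
rXZfSrSrxf => rXrZfSrSrxf   [X ::= X r]
rXrZfSrSrxf => rxfrZfSrSrxf   [X ::= x f]
rxfrZfSrSrxf => rxfrffSrSrxf   [Z ::= f]
rxfrffSrSrxf => rxfrffxrSrxf   [S ::= x]
rxfrffxrSrxf => rxfrffxrxrxf   [S ::= x]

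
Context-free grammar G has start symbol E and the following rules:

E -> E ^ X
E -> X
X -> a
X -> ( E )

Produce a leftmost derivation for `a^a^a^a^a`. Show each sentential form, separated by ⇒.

E ⇒ E^X   [E -> E ^ X]
E^X ⇒ E^X^X   [E -> E ^ X]
E^X^X ⇒ E^X^X^X   [E -> E ^ X]
E^X^X^X ⇒ E^X^X^X^X   [E -> E ^ X]
E^X^X^X^X ⇒ X^X^X^X^X   [E -> X]
X^X^X^X^X ⇒ a^X^X^X^X   [X -> a]
a^X^X^X^X ⇒ a^a^X^X^X   [X -> a]
a^a^X^X^X ⇒ a^a^a^X^X   [X -> a]
a^a^a^X^X ⇒ a^a^a^a^X   [X -> a]
a^a^a^a^X ⇒ a^a^a^a^a   [X -> a]

E⇒E^X⇒E^X^X⇒E^X^X^X⇒E^X^X^X^X⇒X^X^X^X^X⇒a^X^X^X^X⇒a^a^X^X^X⇒a^a^a^X^X⇒a^a^a^a^X⇒a^a^a^a^a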